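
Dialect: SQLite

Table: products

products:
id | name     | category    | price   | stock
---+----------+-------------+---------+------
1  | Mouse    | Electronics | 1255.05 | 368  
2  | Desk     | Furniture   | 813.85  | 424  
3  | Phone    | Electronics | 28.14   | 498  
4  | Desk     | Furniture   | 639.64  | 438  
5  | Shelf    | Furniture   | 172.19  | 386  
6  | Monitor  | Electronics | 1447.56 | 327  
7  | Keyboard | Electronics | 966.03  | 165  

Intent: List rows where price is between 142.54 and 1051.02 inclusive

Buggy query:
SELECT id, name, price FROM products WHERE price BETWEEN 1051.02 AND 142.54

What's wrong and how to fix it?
Bug: BETWEEN expects the lower bound first; with 1051.02 AND 142.54 the range is empty

Fix: Write BETWEEN 142.54 AND 1051.02

Corrected query:
SELECT id, name, price FROM products WHERE price BETWEEN 142.54 AND 1051.02

Result:
id | name     | price 
---+----------+-------
2  | Desk     | 813.85
4  | Desk     | 639.64
5  | Shelf    | 172.19
7  | Keyboard | 966.03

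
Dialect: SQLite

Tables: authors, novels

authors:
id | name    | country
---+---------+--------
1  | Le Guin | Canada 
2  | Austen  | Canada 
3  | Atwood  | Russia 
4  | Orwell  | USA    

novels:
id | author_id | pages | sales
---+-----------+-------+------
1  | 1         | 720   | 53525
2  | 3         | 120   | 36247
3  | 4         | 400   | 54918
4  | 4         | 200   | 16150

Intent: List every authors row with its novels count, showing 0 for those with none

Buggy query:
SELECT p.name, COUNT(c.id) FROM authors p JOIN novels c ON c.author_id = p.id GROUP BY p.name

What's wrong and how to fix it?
Bug: An inner join excludes parents with zero children

Fix: Use LEFT JOIN so parents without children still appear (COUNT(c.id) gives 0)

Corrected query:
SELECT p.name, COUNT(c.id) FROM authors p LEFT JOIN novels c ON c.author_id = p.id GROUP BY p.name

Result:
name    | COUNT(c.id)
--------+------------
Atwood  | 1          
Austen  | 0          
Le Guin | 1          
Orwell  | 2          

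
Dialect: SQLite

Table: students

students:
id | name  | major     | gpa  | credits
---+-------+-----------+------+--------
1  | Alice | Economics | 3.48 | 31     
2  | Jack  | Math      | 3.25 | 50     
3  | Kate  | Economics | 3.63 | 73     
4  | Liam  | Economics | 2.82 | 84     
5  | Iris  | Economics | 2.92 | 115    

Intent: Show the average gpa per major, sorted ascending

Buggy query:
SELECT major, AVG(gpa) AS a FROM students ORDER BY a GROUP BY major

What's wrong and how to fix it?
Bug: GROUP BY must precede ORDER BY

Fix: Reorder: SELECT … FROM … GROUP BY … ORDER BY …

Corrected query:
SELECT major, AVG(gpa) AS a FROM students GROUP BY major ORDER BY a

Result:
major     | a     
----------+-------
Economics | 3.2125
Math      | 3.25  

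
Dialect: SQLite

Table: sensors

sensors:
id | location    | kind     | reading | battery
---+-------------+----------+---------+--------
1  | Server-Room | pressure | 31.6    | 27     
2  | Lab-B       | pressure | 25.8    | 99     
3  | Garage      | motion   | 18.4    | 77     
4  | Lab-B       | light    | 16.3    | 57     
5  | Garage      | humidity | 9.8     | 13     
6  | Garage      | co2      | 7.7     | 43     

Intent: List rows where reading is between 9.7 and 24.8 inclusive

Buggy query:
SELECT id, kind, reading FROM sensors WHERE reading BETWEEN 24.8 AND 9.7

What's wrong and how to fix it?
Bug: The bounds are reversed; BETWEEN a AND b requires a <= b to match anything

Fix: Swap the bounds so the smaller value comes first

Corrected query:
SELECT id, kind, reading FROM sensors WHERE reading BETWEEN 9.7 AND 24.8

Result:
id | kind     | reading
---+----------+--------
3  | motion   | 18.4   
4  | light    | 16.3   
5  | humidity | 9.8    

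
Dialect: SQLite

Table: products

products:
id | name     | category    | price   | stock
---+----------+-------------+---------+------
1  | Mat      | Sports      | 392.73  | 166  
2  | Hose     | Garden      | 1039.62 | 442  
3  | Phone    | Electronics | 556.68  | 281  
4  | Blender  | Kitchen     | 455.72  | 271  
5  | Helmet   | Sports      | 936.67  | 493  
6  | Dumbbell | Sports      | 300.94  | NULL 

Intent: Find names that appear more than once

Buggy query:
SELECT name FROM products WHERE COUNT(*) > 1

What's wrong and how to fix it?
Bug: COUNT(*) is an aggregate and cannot be used in WHERE

Fix: GROUP BY name, then filter groups with HAVING COUNT(*) > 1

Corrected query:
SELECT name FROM products GROUP BY name HAVING COUNT(*) > 1

Result:
(no rows)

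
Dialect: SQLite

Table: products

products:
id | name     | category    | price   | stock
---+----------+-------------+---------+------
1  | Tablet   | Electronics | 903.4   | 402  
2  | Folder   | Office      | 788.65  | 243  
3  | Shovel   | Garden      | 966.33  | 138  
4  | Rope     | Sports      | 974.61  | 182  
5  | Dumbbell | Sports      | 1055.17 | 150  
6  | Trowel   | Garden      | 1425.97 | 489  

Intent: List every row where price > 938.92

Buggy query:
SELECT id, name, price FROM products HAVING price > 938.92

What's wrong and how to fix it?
Bug: HAVING filters the output of aggregation, but this query has no GROUP BY and no aggregate functions, so SQLite rejects it (HAVING clause on a non-aggregate query); the condition here is per row

Fix: Use WHERE for row-level filtering

Corrected query:
SELECT id, name, price FROM products WHERE price > 938.92

Result:
id | name     | price  
---+----------+--------
3  | Shovel   | 966.33 
4  | Rope     | 974.61 
5  | Dumbbell | 1055.17
6  | Trowel   | 1425.97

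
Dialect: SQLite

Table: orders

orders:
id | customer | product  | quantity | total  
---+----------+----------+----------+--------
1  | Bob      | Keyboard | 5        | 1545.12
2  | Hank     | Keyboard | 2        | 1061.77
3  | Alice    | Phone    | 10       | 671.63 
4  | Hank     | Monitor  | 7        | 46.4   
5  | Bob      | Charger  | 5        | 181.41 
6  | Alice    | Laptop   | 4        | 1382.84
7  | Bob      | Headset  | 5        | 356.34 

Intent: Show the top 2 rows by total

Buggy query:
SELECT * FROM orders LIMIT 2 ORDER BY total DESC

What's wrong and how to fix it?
Bug: ORDER BY cannot follow LIMIT; LIMIT is the final clause

Fix: Swap the clauses: ORDER BY first, then LIMIT

Corrected query:
SELECT * FROM orders ORDER BY total DESC LIMIT 2

Result:
id | customer | product  | quantity | total  
---+----------+----------+----------+--------
1  | Bob      | Keyboard | 5        | 1545.12
6  | Alice    | Laptop   | 4        | 1382.84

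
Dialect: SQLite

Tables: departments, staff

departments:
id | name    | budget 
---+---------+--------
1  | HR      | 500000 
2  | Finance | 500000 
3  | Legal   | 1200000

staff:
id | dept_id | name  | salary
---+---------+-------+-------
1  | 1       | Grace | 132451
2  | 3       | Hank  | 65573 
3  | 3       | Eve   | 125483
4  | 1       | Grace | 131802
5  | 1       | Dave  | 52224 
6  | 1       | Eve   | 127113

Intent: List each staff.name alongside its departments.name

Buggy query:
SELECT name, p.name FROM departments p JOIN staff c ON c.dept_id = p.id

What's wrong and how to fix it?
Bug: Both tables have a 'name' column; the unqualified reference is ambiguous

Fix: Qualify the column with its table alias (c.name)

Corrected query:
SELECT c.name, p.name FROM departments p JOIN staff c ON c.dept_id = p.id

Result:
name  | name 
------+------
Grace | HR   
Hank  | Legal
Eve   | Legal
Grace | HR   
Dave  | HR   
Eve   | HR   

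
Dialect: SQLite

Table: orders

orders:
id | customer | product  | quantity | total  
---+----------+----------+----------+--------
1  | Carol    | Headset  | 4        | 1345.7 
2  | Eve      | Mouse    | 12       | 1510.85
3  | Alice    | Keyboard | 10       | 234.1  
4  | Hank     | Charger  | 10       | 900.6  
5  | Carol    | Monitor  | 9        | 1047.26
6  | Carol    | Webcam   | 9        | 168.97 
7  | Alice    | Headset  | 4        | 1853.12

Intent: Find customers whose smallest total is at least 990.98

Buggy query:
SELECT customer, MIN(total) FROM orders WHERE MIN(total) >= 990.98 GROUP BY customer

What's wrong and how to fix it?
Bug: MIN() in WHERE is a misuse of aggregate

Fix: Replace WHERE with HAVING after the GROUP BY

Corrected query:
SELECT customer, MIN(total) FROM orders GROUP BY customer HAVING MIN(total) >= 990.98

Result:
customer | MIN(total)
---------+-----------
Eve      | 1510.85   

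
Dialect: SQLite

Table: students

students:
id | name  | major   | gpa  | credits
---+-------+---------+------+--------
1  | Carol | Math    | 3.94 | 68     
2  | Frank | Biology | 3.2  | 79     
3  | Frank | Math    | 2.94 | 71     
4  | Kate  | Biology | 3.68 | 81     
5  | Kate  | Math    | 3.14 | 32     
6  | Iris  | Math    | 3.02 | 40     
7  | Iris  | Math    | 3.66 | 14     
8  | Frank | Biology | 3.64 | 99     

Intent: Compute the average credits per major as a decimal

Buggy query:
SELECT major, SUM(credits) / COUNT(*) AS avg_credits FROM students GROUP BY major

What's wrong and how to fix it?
Bug: SUM(credits) and COUNT(*) are both integers; the division truncates the fractional part

Fix: Multiply by 1.0 (or CAST to REAL) to force floating-point division

Corrected query:
SELECT major, SUM(credits) * 1.0 / COUNT(*) AS avg_credits FROM students GROUP BY major

Result:
major   | avg_credits
--------+------------
Biology | 86.333333  
Math    | 45         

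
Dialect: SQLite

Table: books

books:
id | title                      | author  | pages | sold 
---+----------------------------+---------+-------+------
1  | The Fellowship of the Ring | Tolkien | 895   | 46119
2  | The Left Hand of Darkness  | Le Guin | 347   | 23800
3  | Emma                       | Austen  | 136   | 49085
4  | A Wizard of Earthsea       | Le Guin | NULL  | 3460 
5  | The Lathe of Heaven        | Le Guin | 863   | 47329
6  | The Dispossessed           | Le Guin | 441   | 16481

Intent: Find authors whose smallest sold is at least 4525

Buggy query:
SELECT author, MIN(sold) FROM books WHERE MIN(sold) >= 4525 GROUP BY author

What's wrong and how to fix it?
Bug: Aggregates like MIN are computed per group after WHERE runs

Fix: Use HAVING for the per-group MIN condition

Corrected query:
SELECT author, MIN(sold) FROM books GROUP BY author HAVING MIN(sold) >= 4525

Result:
author  | MIN(sold)
--------+----------
Austen  | 49085    
Tolkien | 46119    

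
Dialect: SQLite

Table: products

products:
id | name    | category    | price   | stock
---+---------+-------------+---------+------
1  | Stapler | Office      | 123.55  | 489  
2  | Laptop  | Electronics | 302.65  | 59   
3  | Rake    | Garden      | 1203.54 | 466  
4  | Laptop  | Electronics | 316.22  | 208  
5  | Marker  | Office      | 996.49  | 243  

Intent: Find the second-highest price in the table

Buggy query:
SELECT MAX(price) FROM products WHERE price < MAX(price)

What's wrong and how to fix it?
Bug: MAX(price) on the right of the comparison is an aggregate-in-WHERE error

Fix: Compute the overall MAX in a subquery, then take MAX of rows below it

Corrected query:
SELECT MAX(price) FROM products WHERE price < (SELECT MAX(price) FROM products)

Result:
MAX(price)
----------
996.49    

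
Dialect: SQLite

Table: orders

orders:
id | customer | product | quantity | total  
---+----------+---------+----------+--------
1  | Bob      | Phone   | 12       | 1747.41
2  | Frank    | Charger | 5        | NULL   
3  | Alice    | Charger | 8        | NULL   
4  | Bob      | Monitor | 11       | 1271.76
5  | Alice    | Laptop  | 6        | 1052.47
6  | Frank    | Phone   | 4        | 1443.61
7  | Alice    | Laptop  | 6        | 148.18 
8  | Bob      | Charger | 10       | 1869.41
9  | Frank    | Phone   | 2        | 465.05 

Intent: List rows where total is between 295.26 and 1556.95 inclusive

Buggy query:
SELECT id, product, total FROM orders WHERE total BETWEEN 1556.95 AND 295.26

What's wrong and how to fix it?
Bug: BETWEEN expects the lower bound first; with 1556.95 AND 295.26 the range is empty

Fix: Swap the bounds so the smaller value comes first

Corrected query:
SELECT id, product, total FROM orders WHERE total BETWEEN 295.26 AND 1556.95

Result:
id | product | total  
---+---------+--------
4  | Monitor | 1271.76
5  | Laptop  | 1052.47
6  | Phone   | 1443.61
9  | Phone   | 465.05 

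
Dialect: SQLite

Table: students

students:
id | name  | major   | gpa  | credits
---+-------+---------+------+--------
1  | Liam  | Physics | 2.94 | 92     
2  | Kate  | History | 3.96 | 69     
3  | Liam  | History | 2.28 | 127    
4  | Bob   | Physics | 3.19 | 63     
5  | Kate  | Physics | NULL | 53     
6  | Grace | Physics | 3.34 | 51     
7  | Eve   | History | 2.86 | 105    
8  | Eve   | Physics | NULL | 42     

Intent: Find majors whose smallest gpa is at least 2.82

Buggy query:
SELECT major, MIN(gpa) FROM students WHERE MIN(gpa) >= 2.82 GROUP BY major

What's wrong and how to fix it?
Bug: Aggregates like MIN are computed per group after WHERE runs

Fix: Replace WHERE with HAVING after the GROUP BY

Corrected query:
SELECT major, MIN(gpa) FROM students GROUP BY major HAVING MIN(gpa) >= 2.82

Result:
major   | MIN(gpa)
--------+---------
Physics | 2.94    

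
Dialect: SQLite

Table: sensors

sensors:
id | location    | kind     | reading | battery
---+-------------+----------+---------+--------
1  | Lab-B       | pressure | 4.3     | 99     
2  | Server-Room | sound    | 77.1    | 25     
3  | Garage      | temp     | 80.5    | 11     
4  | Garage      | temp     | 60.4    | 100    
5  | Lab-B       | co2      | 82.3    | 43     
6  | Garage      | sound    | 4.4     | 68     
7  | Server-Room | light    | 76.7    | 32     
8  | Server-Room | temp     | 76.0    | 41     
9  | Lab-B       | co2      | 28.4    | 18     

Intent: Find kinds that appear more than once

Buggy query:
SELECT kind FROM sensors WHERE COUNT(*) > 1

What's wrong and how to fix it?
Bug: COUNT(*) is an aggregate and cannot be used in WHERE

Fix: Group first, then use HAVING for the count condition

Corrected query:
SELECT kind FROM sensors GROUP BY kind HAVING COUNT(*) > 1

Result:
kind 
-----
co2  
sound
temp 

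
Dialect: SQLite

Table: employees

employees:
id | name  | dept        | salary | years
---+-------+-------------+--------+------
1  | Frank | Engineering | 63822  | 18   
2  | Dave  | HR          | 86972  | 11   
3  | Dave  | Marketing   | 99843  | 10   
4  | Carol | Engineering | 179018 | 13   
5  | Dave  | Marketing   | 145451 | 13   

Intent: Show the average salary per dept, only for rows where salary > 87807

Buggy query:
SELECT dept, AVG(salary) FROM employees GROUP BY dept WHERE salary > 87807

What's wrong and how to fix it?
Bug: WHERE cannot follow GROUP BY

Fix: Move the WHERE clause before GROUP BY

Corrected query:
SELECT dept, AVG(salary) FROM employees WHERE salary > 87807 GROUP BY dept

Result:
dept        | AVG(salary)
------------+------------
Engineering | 179018     
Marketing   | 122647     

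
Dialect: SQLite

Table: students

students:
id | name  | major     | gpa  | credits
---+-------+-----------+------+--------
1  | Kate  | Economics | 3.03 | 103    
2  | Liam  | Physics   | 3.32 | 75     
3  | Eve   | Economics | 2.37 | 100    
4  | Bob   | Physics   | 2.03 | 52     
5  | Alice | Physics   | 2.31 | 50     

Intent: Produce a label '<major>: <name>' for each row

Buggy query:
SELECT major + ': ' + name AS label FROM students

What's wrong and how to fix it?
Bug: '+' is numeric addition; on text columns SQLite converts them to 0 instead of concatenating

Fix: Use the || operator for string concatenation

Corrected query:
SELECT major || ': ' || name AS label FROM students

Result:
label          
---------------
Economics: Kate
Physics: Liam  
Economics: Eve 
Physics: Bob   
Physics: Alice 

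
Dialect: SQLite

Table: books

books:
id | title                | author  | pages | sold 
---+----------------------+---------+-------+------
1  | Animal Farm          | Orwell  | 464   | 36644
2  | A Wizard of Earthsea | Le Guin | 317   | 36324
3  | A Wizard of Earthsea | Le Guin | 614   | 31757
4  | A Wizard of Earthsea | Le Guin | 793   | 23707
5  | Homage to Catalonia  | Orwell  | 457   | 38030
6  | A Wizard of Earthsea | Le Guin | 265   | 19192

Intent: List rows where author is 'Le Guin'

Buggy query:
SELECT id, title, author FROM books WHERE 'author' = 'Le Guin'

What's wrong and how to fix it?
Bug: Single quotes denote string literals in SQL; the column name is being compared as a constant string

Fix: Reference the column as author without single quotes

Corrected query:
SELECT id, title, author FROM books WHERE author = 'Le Guin'

Result:
id | title                | author 
---+----------------------+--------
2  | A Wizard of Earthsea | Le Guin
3  | A Wizard of Earthsea | Le Guin
4  | A Wizard of Earthsea | Le Guin
6  | A Wizard of Earthsea | Le Guin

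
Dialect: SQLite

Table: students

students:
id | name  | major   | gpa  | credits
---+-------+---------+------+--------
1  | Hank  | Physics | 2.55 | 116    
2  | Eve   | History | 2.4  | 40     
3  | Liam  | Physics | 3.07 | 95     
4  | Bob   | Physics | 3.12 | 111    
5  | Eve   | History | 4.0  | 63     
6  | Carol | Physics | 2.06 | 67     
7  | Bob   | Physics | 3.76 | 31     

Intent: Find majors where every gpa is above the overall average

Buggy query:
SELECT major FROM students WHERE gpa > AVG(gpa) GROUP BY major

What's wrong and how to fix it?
Bug: WHERE evaluates per row before aggregation, so AVG() is unavailable

Fix: Use a subquery for AVG and a HAVING MIN(...) filter so the condition holds for every row in the group

Corrected query:
SELECT major FROM students GROUP BY major HAVING MIN(gpa) > (SELECT AVG(gpa) FROM students)

Result:
(no rows)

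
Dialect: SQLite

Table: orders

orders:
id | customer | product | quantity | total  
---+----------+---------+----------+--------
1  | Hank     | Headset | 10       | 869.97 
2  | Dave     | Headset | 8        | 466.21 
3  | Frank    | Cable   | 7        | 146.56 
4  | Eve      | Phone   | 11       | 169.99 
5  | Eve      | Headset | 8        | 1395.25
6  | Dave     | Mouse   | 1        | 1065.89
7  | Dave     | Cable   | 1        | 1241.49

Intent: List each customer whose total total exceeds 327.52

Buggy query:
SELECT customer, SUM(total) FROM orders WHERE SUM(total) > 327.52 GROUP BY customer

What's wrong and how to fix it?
Bug: WHERE runs before GROUP BY, so aggregates aren't available there

Fix: Move the aggregate condition to a HAVING clause

Corrected query:
SELECT customer, SUM(total) FROM orders GROUP BY customer HAVING SUM(total) > 327.52

Result:
customer | SUM(total)
---------+-----------
Dave     | 2773.59   
Eve      | 1565.24   
Hank     | 869.97    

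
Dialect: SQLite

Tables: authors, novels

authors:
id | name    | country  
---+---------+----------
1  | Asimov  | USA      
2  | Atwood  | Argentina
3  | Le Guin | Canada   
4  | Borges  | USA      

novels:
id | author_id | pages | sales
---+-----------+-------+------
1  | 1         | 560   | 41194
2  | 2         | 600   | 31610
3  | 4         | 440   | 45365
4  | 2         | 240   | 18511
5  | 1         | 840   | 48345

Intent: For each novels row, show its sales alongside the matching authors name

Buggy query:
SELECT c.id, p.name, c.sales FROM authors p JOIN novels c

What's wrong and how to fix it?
Bug: Missing join condition: each novels row is matched to all authors rows instead of just its own

Fix: Specify the join condition linking the foreign key to the parent id

Corrected query:
SELECT c.id, p.name, c.sales FROM authors p JOIN novels c ON c.author_id = p.id

Result:
id | name   | sales
---+--------+------
1  | Asimov | 41194
2  | Atwood | 31610
3  | Borges | 45365
4  | Atwood | 18511
5  | Asimov | 48345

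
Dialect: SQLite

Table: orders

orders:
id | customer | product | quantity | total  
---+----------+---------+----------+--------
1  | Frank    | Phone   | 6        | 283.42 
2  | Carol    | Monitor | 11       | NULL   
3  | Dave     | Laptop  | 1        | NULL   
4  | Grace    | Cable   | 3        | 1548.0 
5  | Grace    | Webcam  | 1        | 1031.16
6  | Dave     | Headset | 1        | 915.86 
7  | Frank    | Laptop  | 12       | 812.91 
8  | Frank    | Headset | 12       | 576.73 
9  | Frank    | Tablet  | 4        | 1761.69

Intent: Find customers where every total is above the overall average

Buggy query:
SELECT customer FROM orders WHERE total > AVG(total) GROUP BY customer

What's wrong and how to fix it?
Bug: WHERE evaluates per row before aggregation, so AVG() is unavailable

Fix: Compute the overall average in a scalar subquery and compare each group's MIN against it in HAVING

Corrected query:
SELECT customer FROM orders GROUP BY customer HAVING MIN(total) > (SELECT AVG(total) FROM orders)

Result:
customer
--------
Grace   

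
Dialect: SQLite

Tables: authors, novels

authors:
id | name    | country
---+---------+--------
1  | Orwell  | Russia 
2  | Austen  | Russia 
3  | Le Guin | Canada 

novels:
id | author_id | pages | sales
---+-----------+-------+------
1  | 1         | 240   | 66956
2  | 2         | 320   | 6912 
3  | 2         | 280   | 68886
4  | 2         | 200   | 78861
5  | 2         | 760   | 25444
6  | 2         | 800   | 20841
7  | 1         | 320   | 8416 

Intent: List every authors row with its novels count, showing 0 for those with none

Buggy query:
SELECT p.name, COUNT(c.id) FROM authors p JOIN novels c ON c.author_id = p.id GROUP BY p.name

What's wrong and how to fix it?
Bug: INNER JOIN drops authors rows that have no matching novels rows

Fix: Use LEFT JOIN so parents without children still appear (COUNT(c.id) gives 0)

Corrected query:
SELECT p.name, COUNT(c.id) FROM authors p LEFT JOIN novels c ON c.author_id = p.id GROUP BY p.name

Result:
name    | COUNT(c.id)
--------+------------
Austen  | 5          
Le Guin | 0          
Orwell  | 2          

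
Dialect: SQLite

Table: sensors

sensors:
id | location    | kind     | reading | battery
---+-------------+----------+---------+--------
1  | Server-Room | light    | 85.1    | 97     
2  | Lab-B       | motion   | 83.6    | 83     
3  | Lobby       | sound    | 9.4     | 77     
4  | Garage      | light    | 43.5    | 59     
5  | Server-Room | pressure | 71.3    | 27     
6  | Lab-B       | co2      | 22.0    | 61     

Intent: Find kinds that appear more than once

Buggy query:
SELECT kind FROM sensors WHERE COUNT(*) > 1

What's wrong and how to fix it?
Bug: WHERE can't reference COUNT(*); aggregates are computed after WHERE

Fix: GROUP BY kind, then filter groups with HAVING COUNT(*) > 1

Corrected query:
SELECT kind FROM sensors GROUP BY kind HAVING COUNT(*) > 1

Result:
kind 
-----
light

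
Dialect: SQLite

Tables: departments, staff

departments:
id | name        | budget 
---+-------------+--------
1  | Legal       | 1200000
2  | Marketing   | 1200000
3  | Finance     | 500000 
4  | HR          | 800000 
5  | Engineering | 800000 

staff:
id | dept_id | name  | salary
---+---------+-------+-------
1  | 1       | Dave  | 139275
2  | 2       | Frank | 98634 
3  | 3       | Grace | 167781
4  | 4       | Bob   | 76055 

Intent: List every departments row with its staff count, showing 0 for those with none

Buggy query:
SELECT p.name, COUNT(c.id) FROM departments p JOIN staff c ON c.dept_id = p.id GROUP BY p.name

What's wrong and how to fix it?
Bug: INNER JOIN drops departments rows that have no matching staff rows

Fix: Use LEFT JOIN so parents without children still appear (COUNT(c.id) gives 0)

Corrected query:
SELECT p.name, COUNT(c.id) FROM departments p LEFT JOIN staff c ON c.dept_id = p.id GROUP BY p.name

Result:
name        | COUNT(c.id)
------------+------------
Engineering | 0          
Finance     | 1          
HR          | 1          
Legal       | 1          
Marketing   | 1          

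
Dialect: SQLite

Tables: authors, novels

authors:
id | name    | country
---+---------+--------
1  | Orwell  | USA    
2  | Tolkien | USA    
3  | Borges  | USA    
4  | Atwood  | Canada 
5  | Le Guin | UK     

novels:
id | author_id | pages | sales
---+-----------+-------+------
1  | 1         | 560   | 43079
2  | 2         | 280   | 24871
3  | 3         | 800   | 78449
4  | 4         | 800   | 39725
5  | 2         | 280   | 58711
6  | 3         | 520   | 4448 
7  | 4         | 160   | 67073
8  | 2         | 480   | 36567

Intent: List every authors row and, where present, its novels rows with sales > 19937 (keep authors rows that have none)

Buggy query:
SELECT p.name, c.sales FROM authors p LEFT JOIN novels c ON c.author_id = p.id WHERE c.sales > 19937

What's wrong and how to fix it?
Bug: Filtering c.sales in WHERE discards the NULL rows produced by LEFT JOIN, turning it into an inner join

Fix: Put 'c.sales > 19937' in the JOIN's ON clause instead of WHERE

Corrected query:
SELECT p.name, c.sales FROM authors p LEFT JOIN novels c ON c.author_id = p.id AND c.sales > 19937

Result:
name    | sales
--------+------
Orwell  | 43079
Tolkien | 24871
Tolkien | 36567
Tolkien | 58711
Borges  | 78449
Atwood  | 39725
Atwood  | 67073
Le Guin | NULL 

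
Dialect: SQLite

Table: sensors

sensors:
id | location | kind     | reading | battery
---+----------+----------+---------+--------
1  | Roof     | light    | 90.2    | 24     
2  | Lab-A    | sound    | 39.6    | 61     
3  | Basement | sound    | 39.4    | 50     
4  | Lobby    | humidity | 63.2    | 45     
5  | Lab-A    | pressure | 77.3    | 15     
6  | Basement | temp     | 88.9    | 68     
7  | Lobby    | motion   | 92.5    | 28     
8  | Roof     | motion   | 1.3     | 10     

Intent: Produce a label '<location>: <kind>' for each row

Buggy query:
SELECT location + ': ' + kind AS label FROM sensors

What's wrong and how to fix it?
Bug: '+' is numeric addition; on text columns SQLite converts them to 0 instead of concatenating

Fix: Use the || operator for string concatenation

Corrected query:
SELECT location || ': ' || kind AS label FROM sensors

Result:
label          
---------------
Roof: light    
Lab-A: sound   
Basement: sound
Lobby: humidity
Lab-A: pressure
Basement: temp 
Lobby: motion  
Roof: motion   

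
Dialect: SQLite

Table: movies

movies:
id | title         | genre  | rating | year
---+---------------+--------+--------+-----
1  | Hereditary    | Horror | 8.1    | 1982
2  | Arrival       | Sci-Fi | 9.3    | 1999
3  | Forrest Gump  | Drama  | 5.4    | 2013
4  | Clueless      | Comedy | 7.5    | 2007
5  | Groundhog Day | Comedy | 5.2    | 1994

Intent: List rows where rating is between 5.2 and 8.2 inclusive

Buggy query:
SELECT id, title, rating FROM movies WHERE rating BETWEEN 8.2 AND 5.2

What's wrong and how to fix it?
Bug: BETWEEN expects the lower bound first; with 8.2 AND 5.2 the range is empty

Fix: Write BETWEEN 5.2 AND 8.2

Corrected query:
SELECT id, title, rating FROM movies WHERE rating BETWEEN 5.2 AND 8.2

Result:
id | title         | rating
---+---------------+-------
1  | Hereditary    | 8.1   
3  | Forrest Gump  | 5.4   
4  | Clueless      | 7.5   
5  | Groundhog Day | 5.2   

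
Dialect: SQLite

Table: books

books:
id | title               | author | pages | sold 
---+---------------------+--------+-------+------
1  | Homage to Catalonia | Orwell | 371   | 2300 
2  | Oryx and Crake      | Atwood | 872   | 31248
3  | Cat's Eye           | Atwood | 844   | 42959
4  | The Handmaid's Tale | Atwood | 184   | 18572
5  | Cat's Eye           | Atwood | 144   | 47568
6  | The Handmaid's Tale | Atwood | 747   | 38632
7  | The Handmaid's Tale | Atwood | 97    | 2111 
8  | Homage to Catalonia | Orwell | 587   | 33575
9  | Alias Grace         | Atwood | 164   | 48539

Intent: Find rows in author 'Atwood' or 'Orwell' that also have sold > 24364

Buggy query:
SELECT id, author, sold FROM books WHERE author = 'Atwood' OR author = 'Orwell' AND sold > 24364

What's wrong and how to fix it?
Bug: AND binds tighter than OR, so this parses as author = 'Atwood' OR (author = 'Orwell' AND sold > 24364)

Fix: Group the OR with parentheses (or use IN), then AND the threshold

Corrected query:
SELECT id, author, sold FROM books WHERE (author = 'Atwood' OR author = 'Orwell') AND sold > 24364

Result:
id | author | sold 
---+--------+------
2  | Atwood | 31248
3  | Atwood | 42959
5  | Atwood | 47568
6  | Atwood | 38632
8  | Orwell | 33575
9  | Atwood | 48539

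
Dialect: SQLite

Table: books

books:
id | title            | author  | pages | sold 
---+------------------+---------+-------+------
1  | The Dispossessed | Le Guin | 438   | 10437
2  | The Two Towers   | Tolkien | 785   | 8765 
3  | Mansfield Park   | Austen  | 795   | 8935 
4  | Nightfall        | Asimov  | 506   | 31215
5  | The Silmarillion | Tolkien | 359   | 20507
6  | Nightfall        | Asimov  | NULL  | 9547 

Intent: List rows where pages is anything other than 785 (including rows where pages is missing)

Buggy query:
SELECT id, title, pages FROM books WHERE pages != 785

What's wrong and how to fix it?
Bug: Inequality against NULL is unknown, not true; rows with NULL are dropped

Fix: Add an explicit OR pages IS NULL to include the missing-value rows

Corrected query:
SELECT id, title, pages FROM books WHERE pages != 785 OR pages IS NULL

Result:
id | title            | pages
---+------------------+------
1  | The Dispossessed | 438  
3  | Mansfield Park   | 795  
4  | Nightfall        | 506  
5  | The Silmarillion | 359  
6  | Nightfall        | NULL 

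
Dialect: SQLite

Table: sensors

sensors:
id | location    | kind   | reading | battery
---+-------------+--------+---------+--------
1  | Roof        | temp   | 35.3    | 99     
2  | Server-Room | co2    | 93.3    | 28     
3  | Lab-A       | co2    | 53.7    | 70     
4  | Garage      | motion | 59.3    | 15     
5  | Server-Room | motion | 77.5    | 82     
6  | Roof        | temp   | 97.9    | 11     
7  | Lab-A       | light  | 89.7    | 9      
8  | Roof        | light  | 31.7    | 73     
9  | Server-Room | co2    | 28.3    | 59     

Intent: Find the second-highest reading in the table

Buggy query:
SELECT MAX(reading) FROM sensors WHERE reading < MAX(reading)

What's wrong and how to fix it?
Bug: MAX(reading) on the right of the comparison is an aggregate-in-WHERE error

Fix: Put the inner MAX in a scalar subquery

Corrected query:
SELECT MAX(reading) FROM sensors WHERE reading < (SELECT MAX(reading) FROM sensors)

Result:
MAX(reading)
------------
93.3        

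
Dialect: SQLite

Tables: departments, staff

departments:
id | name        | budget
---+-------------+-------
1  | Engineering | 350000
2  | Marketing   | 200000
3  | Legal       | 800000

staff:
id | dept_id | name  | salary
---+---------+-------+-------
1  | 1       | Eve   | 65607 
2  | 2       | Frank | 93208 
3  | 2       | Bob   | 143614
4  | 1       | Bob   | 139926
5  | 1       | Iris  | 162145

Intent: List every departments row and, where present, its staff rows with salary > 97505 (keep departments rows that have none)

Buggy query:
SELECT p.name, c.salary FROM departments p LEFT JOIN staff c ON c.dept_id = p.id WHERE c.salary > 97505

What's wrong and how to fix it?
Bug: A WHERE condition on the right-hand table after LEFT JOIN drops unmatched parents

Fix: Move the right-table condition into the ON clause so unmatched parents are kept

Corrected query:
SELECT p.name, c.salary FROM departments p LEFT JOIN staff c ON c.dept_id = p.id AND c.salary > 97505

Result:
name        | salary
------------+-------
Engineering | 139926
Engineering | 162145
Marketing   | 143614
Legal       | NULL  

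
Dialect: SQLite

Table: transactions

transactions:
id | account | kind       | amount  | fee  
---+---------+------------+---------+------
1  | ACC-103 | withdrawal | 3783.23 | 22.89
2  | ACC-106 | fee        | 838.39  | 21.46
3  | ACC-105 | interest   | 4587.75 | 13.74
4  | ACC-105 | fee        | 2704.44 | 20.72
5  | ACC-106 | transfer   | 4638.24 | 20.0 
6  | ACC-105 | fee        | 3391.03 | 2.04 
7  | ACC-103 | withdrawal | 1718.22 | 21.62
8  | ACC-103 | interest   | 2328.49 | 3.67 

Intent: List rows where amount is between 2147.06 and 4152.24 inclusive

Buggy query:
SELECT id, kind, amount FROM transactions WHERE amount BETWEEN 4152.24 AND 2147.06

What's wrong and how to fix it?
Bug: BETWEEN expects the lower bound first; with 4152.24 AND 2147.06 the range is empty

Fix: Write BETWEEN 2147.06 AND 4152.24

Corrected query:
SELECT id, kind, amount FROM transactions WHERE amount BETWEEN 2147.06 AND 4152.24

Result:
id | kind       | amount 
---+------------+--------
1  | withdrawal | 3783.23
4  | fee        | 2704.44
6  | fee        | 3391.03
8  | interest   | 2328.49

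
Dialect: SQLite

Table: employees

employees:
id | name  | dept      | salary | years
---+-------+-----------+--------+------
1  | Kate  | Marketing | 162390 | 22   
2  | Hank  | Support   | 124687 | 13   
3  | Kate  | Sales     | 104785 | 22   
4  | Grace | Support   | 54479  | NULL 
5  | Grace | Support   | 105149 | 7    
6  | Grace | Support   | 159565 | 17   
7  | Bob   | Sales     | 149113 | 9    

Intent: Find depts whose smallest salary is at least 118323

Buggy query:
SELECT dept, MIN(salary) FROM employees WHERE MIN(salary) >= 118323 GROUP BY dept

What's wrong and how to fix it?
Bug: MIN() in WHERE is a misuse of aggregate

Fix: Replace WHERE with HAVING after the GROUP BY

Corrected query:
SELECT dept, MIN(salary) FROM employees GROUP BY dept HAVING MIN(salary) >= 118323

Result:
dept      | MIN(salary)
----------+------------
Marketing | 162390     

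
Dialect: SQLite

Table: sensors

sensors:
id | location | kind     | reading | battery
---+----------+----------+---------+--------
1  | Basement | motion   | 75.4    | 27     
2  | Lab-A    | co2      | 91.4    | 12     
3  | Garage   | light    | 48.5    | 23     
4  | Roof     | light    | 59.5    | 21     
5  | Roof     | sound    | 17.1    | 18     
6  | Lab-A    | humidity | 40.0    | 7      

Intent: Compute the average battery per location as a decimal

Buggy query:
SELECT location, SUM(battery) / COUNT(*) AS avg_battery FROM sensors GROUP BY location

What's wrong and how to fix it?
Bug: Both operands are integers, so '/' performs integer division and truncates

Fix: Cast one side to REAL so the division keeps the fractional part

Corrected query:
SELECT location, SUM(battery) * 1.0 / COUNT(*) AS avg_battery FROM sensors GROUP BY location

Result:
location | avg_battery
---------+------------
Basement | 27         
Garage   | 23         
Lab-A    | 9.5        
Roof     | 19.5       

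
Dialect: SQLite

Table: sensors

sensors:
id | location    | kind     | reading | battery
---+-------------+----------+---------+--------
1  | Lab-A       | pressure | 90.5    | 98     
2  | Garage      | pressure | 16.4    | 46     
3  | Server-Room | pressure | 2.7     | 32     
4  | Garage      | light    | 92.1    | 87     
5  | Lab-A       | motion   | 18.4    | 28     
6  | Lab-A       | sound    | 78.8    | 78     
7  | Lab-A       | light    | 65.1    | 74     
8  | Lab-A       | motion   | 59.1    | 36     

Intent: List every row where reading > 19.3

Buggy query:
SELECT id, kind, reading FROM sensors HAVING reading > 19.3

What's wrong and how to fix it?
Bug: This is a non-aggregate query (no GROUP BY, no aggregates), so in SQLite the HAVING clause is invalid here; a row-level condition belongs in WHERE

Fix: Replace HAVING with WHERE since the condition applies to individual rows

Corrected query:
SELECT id, kind, reading FROM sensors WHERE reading > 19.3

Result:
id | kind     | reading
---+----------+--------
1  | pressure | 90.5   
4  | light    | 92.1   
6  | sound    | 78.8   
7  | light    | 65.1   
8  | motion   | 59.1   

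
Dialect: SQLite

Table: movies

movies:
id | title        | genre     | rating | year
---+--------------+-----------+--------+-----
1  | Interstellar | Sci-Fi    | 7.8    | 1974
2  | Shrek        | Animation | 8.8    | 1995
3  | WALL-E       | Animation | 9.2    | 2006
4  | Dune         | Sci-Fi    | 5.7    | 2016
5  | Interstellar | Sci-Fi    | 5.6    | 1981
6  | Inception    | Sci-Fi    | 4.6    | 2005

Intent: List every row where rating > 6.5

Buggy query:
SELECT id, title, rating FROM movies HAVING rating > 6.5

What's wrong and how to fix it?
Bug: HAVING filters the output of aggregation, but this query has no GROUP BY and no aggregate functions, so SQLite rejects it (HAVING clause on a non-aggregate query); the condition here is per row

Fix: Replace HAVING with WHERE since the condition applies to individual rows

Corrected query:
SELECT id, title, rating FROM movies WHERE rating > 6.5

Result:
id | title        | rating
---+--------------+-------
1  | Interstellar | 7.8   
2  | Shrek        | 8.8   
3  | WALL-E       | 9.2   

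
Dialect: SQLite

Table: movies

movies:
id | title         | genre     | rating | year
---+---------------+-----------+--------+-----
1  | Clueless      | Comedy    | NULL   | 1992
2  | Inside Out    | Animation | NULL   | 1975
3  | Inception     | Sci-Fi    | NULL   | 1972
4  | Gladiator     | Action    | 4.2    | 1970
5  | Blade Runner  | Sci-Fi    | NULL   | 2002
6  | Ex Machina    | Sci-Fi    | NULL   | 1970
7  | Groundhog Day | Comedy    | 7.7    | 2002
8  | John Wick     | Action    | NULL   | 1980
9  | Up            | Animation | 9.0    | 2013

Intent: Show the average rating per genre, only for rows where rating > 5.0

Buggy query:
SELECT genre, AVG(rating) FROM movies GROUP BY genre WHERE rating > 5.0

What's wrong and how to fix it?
Bug: WHERE cannot follow GROUP BY

Fix: Place WHERE between FROM and GROUP BY

Corrected query:
SELECT genre, AVG(rating) FROM movies WHERE rating > 5.0 GROUP BY genre

Result:
genre     | AVG(rating)
----------+------------
Animation | 9          
Comedy    | 7.7        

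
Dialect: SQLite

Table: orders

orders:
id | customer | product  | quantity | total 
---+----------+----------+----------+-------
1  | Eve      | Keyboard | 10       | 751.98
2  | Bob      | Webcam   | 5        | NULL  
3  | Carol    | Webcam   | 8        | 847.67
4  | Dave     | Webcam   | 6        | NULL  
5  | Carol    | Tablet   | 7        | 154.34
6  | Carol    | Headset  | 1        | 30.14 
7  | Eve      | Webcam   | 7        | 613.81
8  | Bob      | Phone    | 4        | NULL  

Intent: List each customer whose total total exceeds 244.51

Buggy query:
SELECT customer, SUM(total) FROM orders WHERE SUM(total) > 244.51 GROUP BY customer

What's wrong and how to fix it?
Bug: Aggregate functions cannot appear in a WHERE clause

Fix: Use HAVING (which filters groups after aggregation) instead of WHERE

Corrected query:
SELECT customer, SUM(total) FROM orders GROUP BY customer HAVING SUM(total) > 244.51

Result:
customer | SUM(total)
---------+-----------
Carol    | 1032.15   
Eve      | 1365.79   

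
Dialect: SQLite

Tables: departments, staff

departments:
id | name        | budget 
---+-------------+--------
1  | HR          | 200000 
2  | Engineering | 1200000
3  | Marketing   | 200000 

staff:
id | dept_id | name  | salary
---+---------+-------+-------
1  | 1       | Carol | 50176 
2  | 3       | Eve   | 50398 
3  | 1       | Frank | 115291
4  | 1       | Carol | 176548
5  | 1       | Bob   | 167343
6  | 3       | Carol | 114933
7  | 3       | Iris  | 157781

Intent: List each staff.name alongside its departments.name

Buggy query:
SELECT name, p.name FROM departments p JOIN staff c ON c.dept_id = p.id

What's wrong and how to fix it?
Bug: 'name' exists in both joined tables, so the database can't tell which one is meant

Fix: Prefix ambiguous columns with the table alias

Corrected query:
SELECT c.name, p.name FROM departments p JOIN staff c ON c.dept_id = p.id

Result:
name  | name     
------+----------
Carol | HR       
Eve   | Marketing
Frank | HR       
Carol | HR       
Bob   | HR       
Carol | Marketing
Iris  | Marketing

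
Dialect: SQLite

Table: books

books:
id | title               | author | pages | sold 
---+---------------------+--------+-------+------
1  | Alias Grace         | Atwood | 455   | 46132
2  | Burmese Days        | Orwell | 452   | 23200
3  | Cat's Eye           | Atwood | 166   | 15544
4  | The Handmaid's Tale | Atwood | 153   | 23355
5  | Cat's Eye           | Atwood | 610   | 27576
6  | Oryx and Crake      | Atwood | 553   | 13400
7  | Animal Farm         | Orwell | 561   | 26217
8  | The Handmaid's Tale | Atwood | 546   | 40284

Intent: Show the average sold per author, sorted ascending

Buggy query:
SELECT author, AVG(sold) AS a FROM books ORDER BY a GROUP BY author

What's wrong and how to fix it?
Bug: GROUP BY must precede ORDER BY

Fix: Move ORDER BY to the end, after GROUP BY

Corrected query:
SELECT author, AVG(sold) AS a FROM books GROUP BY author ORDER BY a

Result:
author | a           
-------+-------------
Orwell | 24708.5     
Atwood | 27715.166667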